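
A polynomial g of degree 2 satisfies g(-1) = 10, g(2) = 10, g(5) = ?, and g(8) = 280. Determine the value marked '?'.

100

The 3 known points determine the degree-2 polynomial uniquely.
Write g(x) = ax^2 + bx + c. Substituting each data point gives a linear system:
  a - b + c = 10
  4a + 2b + c = 10
  64a + 8b + c = 280
Solving the system yields a = 5, b = -5, c = 0.
So g(x) = 5x^2 - 5x.
Then g(5) = 100.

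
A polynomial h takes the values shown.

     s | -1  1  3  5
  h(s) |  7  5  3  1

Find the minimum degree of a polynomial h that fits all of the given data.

Forward differences of the values at s = -1, 1, 3, 5:
  h  : 7  5  3  1
  Δ  : -2  -2  -2
  Δ^2: 0  0
  Δ^3: 0
The first differences are constant (-2) and nonzero, while all higher differences vanish, so the minimal degree is 1.

1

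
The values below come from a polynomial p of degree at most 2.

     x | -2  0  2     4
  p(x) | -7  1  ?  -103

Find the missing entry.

On equispaced nodes a degree-2 polynomial has vanishing third forward difference, so
  - p(-2) + 3·p(0) - 3·p(2) + p(4) = 0.
Substituting the known values and solving for p(2):
  -3·p(2) = 93
  p(2) = -31.

-31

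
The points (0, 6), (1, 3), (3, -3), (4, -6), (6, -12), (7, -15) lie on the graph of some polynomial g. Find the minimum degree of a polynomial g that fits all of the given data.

1

Divided differences on the nodes 0, 1, 3, 4, 6, 7:
  order 0: 6  3  -3  -6  -12  -15
  order 1: -3  -3  -3  -3  -3
  order 2: 0  0  0  0
  order 3: 0  0  0
  order 4: 0  0
  order 5: 0
The order-1 divided differences are all -3 (nonzero) and every higher order vanishes, so the data lies on a polynomial of degree exactly 1.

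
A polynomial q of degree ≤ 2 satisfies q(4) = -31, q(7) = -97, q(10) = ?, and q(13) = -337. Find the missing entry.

-199

On equispaced nodes a degree-2 polynomial has vanishing third forward difference, so
  - q(4) + 3·q(7) - 3·q(10) + q(13) = 0.
Substituting the known values and solving for q(10):
  -3·q(10) = 597
  q(10) = -199.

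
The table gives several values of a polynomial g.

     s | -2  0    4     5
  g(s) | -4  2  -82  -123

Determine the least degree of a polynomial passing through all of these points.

2

Divided differences on the nodes -2, 0, 4, 5:
  order 0: -4  2  -82  -123
  order 1: 3  -21  -41
  order 2: -4  -4
  order 3: 0
The order-2 divided differences are all -4 (nonzero) and every higher order vanishes, so the data lies on a polynomial of degree exactly 2.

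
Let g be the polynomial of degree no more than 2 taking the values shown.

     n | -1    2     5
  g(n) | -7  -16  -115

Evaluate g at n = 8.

Forward differences of the values at n = -1, 2, 5:
  g  : -7  -16  -115
  Δ  : -9  -99
  Δ^2: -90
The second differences are constant, confirming degree 2.
Interpolating (Newton forward form) and evaluating at n = 8 gives g(8) = -304.

-304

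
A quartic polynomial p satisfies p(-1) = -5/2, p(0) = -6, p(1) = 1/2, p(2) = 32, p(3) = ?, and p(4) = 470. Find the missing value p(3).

The 5 known points determine the degree-4 polynomial uniquely.
Write p(n) = an^4 + bn^3 + cn^2 + dn + e. Substituting each data point gives a linear system:
  a - b + c - d + e = -5/2
  e = -6
  a + b + c + d + e = 1/2
  16a + 8b + 4c + 2d + e = 32
  256a + 64b + 16c + 4d + e = 470
Solving the system yields a = 2, b = -3/2, c = 3, d = 3, e = -6.
So p(n) = 2n⁴ - (3/2)n³ + 3n² + 3n - 6.
Then p(3) = 303/2.

303/2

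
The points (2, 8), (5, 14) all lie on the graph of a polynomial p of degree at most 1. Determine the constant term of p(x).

Write p(x) = ax + b. Substituting each data point gives a linear system:
  2a + b = 8
  5a + b = 14
Solving the system yields a = 2, b = 4.
So p(x) = 2x + 4.
The constant term is 4.

4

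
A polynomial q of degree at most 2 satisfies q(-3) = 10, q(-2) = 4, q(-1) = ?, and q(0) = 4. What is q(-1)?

2

On equispaced nodes a degree-2 polynomial has vanishing third forward difference, so
  - q(-3) + 3·q(-2) - 3·q(-1) + q(0) = 0.
Substituting the known values and solving for q(-1):
  -3·q(-1) = -6
  q(-1) = 2.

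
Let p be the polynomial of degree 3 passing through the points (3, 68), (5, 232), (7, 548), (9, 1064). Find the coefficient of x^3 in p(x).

1

Write p(x) = ax^3 + bx^2 + cx + d. Substituting each data point gives a linear system:
  27a + 9b + 3c + d = 68
  125a + 25b + 5c + d = 232
  343a + 49b + 7c + d = 548
  729a + 81b + 9c + d = 1064
Solving the system yields a = 1, b = 4, c = 1, d = 2.
So p(x) = x^3 + 4x^2 + x + 2.
The leading coefficient is 1.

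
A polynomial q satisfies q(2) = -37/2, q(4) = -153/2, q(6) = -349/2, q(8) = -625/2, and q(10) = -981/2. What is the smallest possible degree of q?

Forward differences of the values at u = 2, 4, 6, 8, 10:
  q  : -37/2  -153/2  -349/2  -625/2  -981/2
  Δ  : -58  -98  -138  -178
  Δ^2: -40  -40  -40
  Δ^3: 0  0
  Δ^4: 0
The second differences are constant (-40) and nonzero, while all higher differences vanish, so the minimal degree is 2.

2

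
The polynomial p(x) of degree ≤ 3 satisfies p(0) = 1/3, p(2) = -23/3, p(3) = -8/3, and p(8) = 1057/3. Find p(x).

p(x) = x^3 - 2x^2 - 4x + 1/3

Write p(x) = ax^3 + bx^2 + cx + d. Substituting each data point gives a linear system:
  d = 1/3
  8a + 4b + 2c + d = -23/3
  27a + 9b + 3c + d = -8/3
  512a + 64b + 8c + d = 1057/3
Solving the system yields a = 1, b = -2, c = -4, d = 1/3.
So p(x) = x^3 - 2x^2 - 4x + 1/3.
Check: p(0) = 1/3. ✓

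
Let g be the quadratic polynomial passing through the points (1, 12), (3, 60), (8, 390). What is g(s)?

g(s) = 6s^2 + 6

Write g(s) = as^2 + bs + c. Substituting each data point gives a linear system:
  a + b + c = 12
  9a + 3b + c = 60
  64a + 8b + c = 390
Solving the system yields a = 6, b = 0, c = 6.
So g(s) = 6s^2 + 6.
Check: g(1) = 12. ✓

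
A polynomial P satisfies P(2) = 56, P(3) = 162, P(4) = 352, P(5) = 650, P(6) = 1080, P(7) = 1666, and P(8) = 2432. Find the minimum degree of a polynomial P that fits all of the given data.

3

Forward differences of the values at u = 2, 3, 4, 5, 6, 7, 8:
  P  : 56  162  352  650  1080  1666  2432
  Δ  : 106  190  298  430  586  766
  Δ^2: 84  108  132  156  180
  Δ^3: 24  24  24  24
  Δ^4: 0  0  0
  Δ^5: 0  0
  Δ^6: 0
The third differences are constant (24) and nonzero, while all higher differences vanish, so the minimal degree is 3.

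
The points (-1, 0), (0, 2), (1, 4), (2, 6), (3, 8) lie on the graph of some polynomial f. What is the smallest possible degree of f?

1

Forward differences of the values at t = -1, 0, 1, 2, 3:
  f  : 0  2  4  6  8
  Δ  : 2  2  2  2
  Δ^2: 0  0  0
  Δ^3: 0  0
  Δ^4: 0
The first differences are constant (2) and nonzero, while all higher differences vanish, so the minimal degree is 1.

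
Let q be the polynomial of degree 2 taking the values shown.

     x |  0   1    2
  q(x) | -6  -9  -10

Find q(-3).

Using the Lagrange interpolation formula with nodes 0, 1, 2:
  L_0(x) = (x - 1)(x - 2) / 2
  L_1(x) = x(x - 2) / -1
  L_2(x) = x(x - 1) / 2
Then q(x) = -6·L_0(x) - 9·L_1(x) - 10·L_2(x).
Expanding and collecting terms gives q(x) = x² - 4x - 6.
Evaluating at x = -3: q(-3) = 15.

15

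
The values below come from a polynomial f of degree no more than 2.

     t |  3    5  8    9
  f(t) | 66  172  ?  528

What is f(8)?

421

The 3 known points determine the degree-2 polynomial uniquely.
Write f(t) = at^2 + bt + c. Substituting each data point gives a linear system:
  9a + 3b + c = 66
  25a + 5b + c = 172
  81a + 9b + c = 528
Solving the system yields a = 6, b = 5, c = -3.
So f(t) = 6t^2 + 5t - 3.
Then f(8) = 421.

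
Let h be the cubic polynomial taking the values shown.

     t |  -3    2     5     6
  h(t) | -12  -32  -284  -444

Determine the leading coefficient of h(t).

-1

Write h(t) = at^3 + bt^2 + ct + d. Substituting each data point gives a linear system:
  -27a + 9b - 3c + d = -12
  8a + 4b + 2c + d = -32
  125a + 25b + 5c + d = -284
  216a + 36b + 6c + d = -444
Solving the system yields a = -1, b = -6, c = -3, d = 6.
So h(t) = -t^3 - 6t^2 - 3t + 6.
The leading coefficient is -1.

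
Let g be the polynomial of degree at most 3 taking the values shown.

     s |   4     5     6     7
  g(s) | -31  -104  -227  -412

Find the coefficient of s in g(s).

4

Write g(s) = as^3 + bs^2 + cs + d. Substituting each data point gives a linear system:
  64a + 16b + 4c + d = -31
  125a + 25b + 5c + d = -104
  216a + 36b + 6c + d = -227
  343a + 49b + 7c + d = -412
Solving the system yields a = -2, b = 5, c = 4, d = 1.
So g(s) = -2s³ + 5s² + 4s + 1.
The coefficient of s is 4.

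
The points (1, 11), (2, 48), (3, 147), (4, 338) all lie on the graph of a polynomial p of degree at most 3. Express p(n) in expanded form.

p(n) = 5n^3 + n^2 - n + 6

Write p(n) = an^3 + bn^2 + cn + d. Substituting each data point gives a linear system:
  a + b + c + d = 11
  8a + 4b + 2c + d = 48
  27a + 9b + 3c + d = 147
  64a + 16b + 4c + d = 338
Solving the system yields a = 5, b = 1, c = -1, d = 6.
So p(n) = 5n^3 + n^2 - n + 6.
Check: p(2) = 48. ✓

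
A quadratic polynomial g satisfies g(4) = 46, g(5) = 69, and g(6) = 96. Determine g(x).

g(x) = 2x^2 + 5x - 6

Write g(x) = ax^2 + bx + c. Substituting each data point gives a linear system:
  16a + 4b + c = 46
  25a + 5b + c = 69
  36a + 6b + c = 96
Solving the system yields a = 2, b = 5, c = -6.
So g(x) = 2x^2 + 5x - 6.
Check: g(6) = 96. ✓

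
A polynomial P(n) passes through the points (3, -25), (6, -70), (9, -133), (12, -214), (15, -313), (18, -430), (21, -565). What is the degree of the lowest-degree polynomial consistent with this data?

Forward differences of the values at n = 3, 6, 9, 12, 15, 18, 21:
  P  : -25  -70  -133  -214  -313  -430  -565
  Δ  : -45  -63  -81  -99  -117  -135
  Δ^2: -18  -18  -18  -18  -18
  Δ^3: 0  0  0  0
  Δ^4: 0  0  0
  Δ^5: 0  0
  Δ^6: 0
The second differences are constant (-18) and nonzero, while all higher differences vanish, so the minimal degree is 2.

2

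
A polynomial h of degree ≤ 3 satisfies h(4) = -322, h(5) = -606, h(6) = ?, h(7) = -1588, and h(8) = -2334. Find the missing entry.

On equispaced nodes a degree-3 polynomial has vanishing fourth forward difference, so
  h(4) - 4·h(5) + 6·h(6) - 4·h(7) + h(8) = 0.
Substituting the known values and solving for h(6):
  6·h(6) = -6120
  h(6) = -1020.

-1020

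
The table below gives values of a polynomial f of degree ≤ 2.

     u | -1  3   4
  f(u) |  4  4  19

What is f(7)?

Using the Lagrange interpolation formula with nodes -1, 3, 4:
  L_0(u) = (u - 3)(u - 4) / 20
  L_1(u) = (u + 1)(u - 4) / -4
  L_2(u) = (u + 1)(u - 3) / 5
Then f(u) = 4·L_0(u) + 4·L_1(u) + 19·L_2(u).
Expanding and collecting terms gives f(u) = 3u² - 6u - 5.
Evaluating at u = 7: f(7) = 100.

100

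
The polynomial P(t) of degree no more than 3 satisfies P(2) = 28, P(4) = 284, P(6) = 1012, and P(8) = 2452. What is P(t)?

P(t) = 5t^3 - t^2 - 6t + 4

Write P(t) = at^3 + bt^2 + ct + d. Substituting each data point gives a linear system:
  8a + 4b + 2c + d = 28
  64a + 16b + 4c + d = 284
  216a + 36b + 6c + d = 1012
  512a + 64b + 8c + d = 2452
Solving the system yields a = 5, b = -1, c = -6, d = 4.
So P(t) = 5t^3 - t^2 - 6t + 4.
Check: P(4) = 284. ✓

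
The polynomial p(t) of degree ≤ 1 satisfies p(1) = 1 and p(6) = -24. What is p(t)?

Write p(t) = at + b. Substituting each data point gives a linear system:
  a + b = 1
  6a + b = -24
Solving the system yields a = -5, b = 6.
So p(t) = -5t + 6.
Check: p(1) = 1. ✓

p(t) = -5t + 6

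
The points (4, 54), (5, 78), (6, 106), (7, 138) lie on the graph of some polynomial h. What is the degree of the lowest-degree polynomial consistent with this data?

2

Forward differences of the values at u = 4, 5, 6, 7:
  h  : 54  78  106  138
  Δ  : 24  28  32
  Δ^2: 4  4
  Δ^3: 0
The second differences are constant (4) and nonzero, while all higher differences vanish, so the minimal degree is 2.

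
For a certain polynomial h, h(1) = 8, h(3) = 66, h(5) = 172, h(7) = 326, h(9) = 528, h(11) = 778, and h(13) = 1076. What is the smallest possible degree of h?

2

Forward differences of the values at x = 1, 3, 5, 7, 9, 11, 13:
  h  : 8  66  172  326  528  778  1076
  Δ  : 58  106  154  202  250  298
  Δ^2: 48  48  48  48  48
  Δ^3: 0  0  0  0
  Δ^4: 0  0  0
  Δ^5: 0  0
  Δ^6: 0
The second differences are constant (48) and nonzero, while all higher differences vanish, so the minimal degree is 2.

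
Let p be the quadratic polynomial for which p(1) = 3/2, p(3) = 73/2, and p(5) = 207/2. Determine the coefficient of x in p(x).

Write p(x) = ax^2 + bx + c. Substituting each data point gives a linear system:
  a + b + c = 3/2
  9a + 3b + c = 73/2
  25a + 5b + c = 207/2
Solving the system yields a = 4, b = 3/2, c = -4.
So p(x) = 4x^2 + (3/2)x - 4.
The coefficient of x is 3/2.

3/2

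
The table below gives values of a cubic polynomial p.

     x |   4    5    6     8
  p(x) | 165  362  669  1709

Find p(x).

Using the Lagrange interpolation formula with nodes 4, 5, 6, 8:
  L_0(x) = (x - 5)(x - 6)(x - 8) / -8
  L_1(x) = (x - 4)(x - 6)(x - 8) / 3
  L_2(x) = (x - 4)(x - 5)(x - 8) / -4
  L_3(x) = (x - 4)(x - 5)(x - 6) / 24
Then p(x) = 165·L_0(x) + 362·L_1(x) + 669·L_2(x) + 1709·L_3(x).
Expanding and collecting terms gives p(x) = 4x^3 - 5x^2 - 2x - 3.
Check: p(5) = 362. ✓

p(x) = 4x^3 - 5x^2 - 2x - 3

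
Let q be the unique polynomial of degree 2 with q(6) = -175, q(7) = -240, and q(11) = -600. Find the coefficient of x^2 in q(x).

-5

Write q(x) = ax^2 + bx + c. Substituting each data point gives a linear system:
  36a + 6b + c = -175
  49a + 7b + c = -240
  121a + 11b + c = -600
Solving the system yields a = -5, b = 0, c = 5.
So q(x) = -5x² + 5.
The leading coefficient is -5.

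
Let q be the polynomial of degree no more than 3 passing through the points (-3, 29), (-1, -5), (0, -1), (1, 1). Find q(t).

Write q(t) = at^3 + bt^2 + ct + d. Substituting each data point gives a linear system:
  -27a + 9b - 3c + d = 29
  -a + b - c + d = -5
  d = -1
  a + b + c + d = 1
Solving the system yields a = -2, b = -1, c = 5, d = -1.
So q(t) = -2t³ - t² + 5t - 1.
Check: q(-1) = -5. ✓

q(t) = -2t^3 - t^2 + 5t - 1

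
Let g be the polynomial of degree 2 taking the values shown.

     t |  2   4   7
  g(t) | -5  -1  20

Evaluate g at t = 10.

Write g(t) = at^2 + bt + c. Substituting each data point gives a linear system:
  4a + 2b + c = -5
  16a + 4b + c = -1
  49a + 7b + c = 20
Solving the system yields a = 1, b = -4, c = -1.
So g(t) = t² - 4t - 1.
Then g(10) = 59.

59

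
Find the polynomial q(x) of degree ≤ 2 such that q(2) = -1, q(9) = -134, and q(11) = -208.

q(x) = -2x^2 + 3x + 1

Write q(x) = ax^2 + bx + c. Substituting each data point gives a linear system:
  4a + 2b + c = -1
  81a + 9b + c = -134
  121a + 11b + c = -208
Solving the system yields a = -2, b = 3, c = 1.
So q(x) = -2x^2 + 3x + 1.
Check: q(2) = -1. ✓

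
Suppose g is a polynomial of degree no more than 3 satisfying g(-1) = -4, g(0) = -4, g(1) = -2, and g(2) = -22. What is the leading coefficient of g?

-4

Write g(x) = ax^3 + bx^2 + cx + d. Substituting each data point gives a linear system:
  -a + b - c + d = -4
  d = -4
  a + b + c + d = -2
  8a + 4b + 2c + d = -22
Solving the system yields a = -4, b = 1, c = 5, d = -4.
So g(x) = -4x³ + x² + 5x - 4.
The leading coefficient is -4.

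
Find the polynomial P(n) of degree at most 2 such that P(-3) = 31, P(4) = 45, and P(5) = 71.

Write P(n) = an^2 + bn + c. Substituting each data point gives a linear system:
  9a - 3b + c = 31
  16a + 4b + c = 45
  25a + 5b + c = 71
Solving the system yields a = 3, b = -1, c = 1.
So P(n) = 3n² - n + 1.
Check: P(-3) = 31. ✓

P(n) = 3n^2 - n + 1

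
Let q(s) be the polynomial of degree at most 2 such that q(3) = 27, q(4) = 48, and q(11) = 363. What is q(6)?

Write q(s) = as^2 + bs + c. Substituting each data point gives a linear system:
  9a + 3b + c = 27
  16a + 4b + c = 48
  121a + 11b + c = 363
Solving the system yields a = 3, b = 0, c = 0.
So q(s) = 3s².
Then q(6) = 108.

108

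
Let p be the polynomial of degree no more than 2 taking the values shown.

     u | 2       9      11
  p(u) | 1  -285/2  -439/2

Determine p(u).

p(u) = -2u^2 + (3/2)u + 6

Write p(u) = au^2 + bu + c. Substituting each data point gives a linear system:
  4a + 2b + c = 1
  81a + 9b + c = -285/2
  121a + 11b + c = -439/2
Solving the system yields a = -2, b = 3/2, c = 6.
So p(u) = -2u² + (3/2)u + 6.
Check: p(11) = -439/2. ✓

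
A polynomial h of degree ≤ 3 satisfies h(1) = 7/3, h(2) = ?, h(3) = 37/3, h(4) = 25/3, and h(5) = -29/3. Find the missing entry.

The 4 known points determine the degree-3 polynomial uniquely.
Write h(n) = an^3 + bn^2 + cn + d. Substituting each data point gives a linear system:
  a + b + c + d = 7/3
  27a + 9b + 3c + d = 37/3
  64a + 16b + 4c + d = 25/3
  125a + 25b + 5c + d = -29/3
Solving the system yields a = -1, b = 5, c = -2, d = 1/3.
So h(n) = -n^3 + 5n^2 - 2n + 1/3.
Then h(2) = 25/3.

25/3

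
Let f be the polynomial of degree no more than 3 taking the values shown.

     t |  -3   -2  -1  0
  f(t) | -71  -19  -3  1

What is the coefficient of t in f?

Write f(t) = at^3 + bt^2 + ct + d. Substituting each data point gives a linear system:
  -27a + 9b - 3c + d = -71
  -8a + 4b - 2c + d = -19
  -a + b - c + d = -3
  d = 1
Solving the system yields a = 4, b = 6, c = 6, d = 1.
So f(t) = 4t³ + 6t² + 6t + 1.
The coefficient of t is 6.

6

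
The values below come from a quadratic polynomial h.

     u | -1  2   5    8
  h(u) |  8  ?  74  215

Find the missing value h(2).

On equispaced nodes a degree-2 polynomial has vanishing third forward difference, so
  - h(-1) + 3·h(2) - 3·h(5) + h(8) = 0.
Substituting the known values and solving for h(2):
  3·h(2) = 15
  h(2) = 5.

5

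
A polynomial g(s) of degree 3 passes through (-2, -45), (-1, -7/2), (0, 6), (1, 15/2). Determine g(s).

Write g(s) = as^3 + bs^2 + cs + d. Substituting each data point gives a linear system:
  -8a + 4b - 2c + d = -45
  -a + b - c + d = -7/2
  d = 6
  a + b + c + d = 15/2
Solving the system yields a = 4, b = -4, c = 3/2, d = 6.
So g(s) = 4s^3 - 4s^2 + (3/2)s + 6.
Check: g(-1) = -7/2. ✓

g(s) = 4s^3 - 4s^2 + (3/2)s + 6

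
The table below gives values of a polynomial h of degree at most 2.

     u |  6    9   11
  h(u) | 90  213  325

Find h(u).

Write h(u) = au^2 + bu + c. Substituting each data point gives a linear system:
  36a + 6b + c = 90
  81a + 9b + c = 213
  121a + 11b + c = 325
Solving the system yields a = 3, b = -4, c = 6.
So h(u) = 3u^2 - 4u + 6.
Check: h(11) = 325. ✓

h(u) = 3u^2 - 4u + 6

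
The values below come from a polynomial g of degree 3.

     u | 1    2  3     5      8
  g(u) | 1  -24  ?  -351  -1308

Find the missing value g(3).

The 4 known points determine the degree-3 polynomial uniquely.
Write g(u) = au^3 + bu^2 + cu + d. Substituting each data point gives a linear system:
  a + b + c + d = 1
  8a + 4b + 2c + d = -24
  125a + 25b + 5c + d = -351
  512a + 64b + 8c + d = -1308
Solving the system yields a = -2, b = -5, c = 4, d = 4.
So g(u) = -2u^3 - 5u^2 + 4u + 4.
Then g(3) = -83.

-83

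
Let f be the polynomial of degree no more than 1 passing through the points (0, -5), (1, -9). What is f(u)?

f(u) = -4u - 5

Using the Lagrange interpolation formula with nodes 0, 1:
  L_0(u) = (u - 1) / -1
  L_1(u) = u / 1
Then f(u) = -5·L_0(u) - 9·L_1(u).
Expanding and collecting terms gives f(u) = -4u - 5.
Check: f(0) = -5. ✓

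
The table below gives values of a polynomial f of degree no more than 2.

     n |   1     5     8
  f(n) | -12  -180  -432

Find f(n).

f(n) = -6n^2 - 6n

Using the Lagrange interpolation formula with nodes 1, 5, 8:
  L_0(n) = (n - 5)(n - 8) / 28
  L_1(n) = (n - 1)(n - 8) / -12
  L_2(n) = (n - 1)(n - 5) / 21
Then f(n) = -12·L_0(n) - 180·L_1(n) - 432·L_2(n).
Expanding and collecting terms gives f(n) = -6n² - 6n.
Check: f(8) = -432. ✓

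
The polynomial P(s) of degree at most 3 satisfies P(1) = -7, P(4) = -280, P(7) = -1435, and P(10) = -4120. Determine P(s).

Using the Lagrange interpolation formula with nodes 1, 4, 7, 10:
  L_0(s) = (s - 4)(s - 7)(s - 10) / -162
  L_1(s) = (s - 1)(s - 7)(s - 10) / 54
  L_2(s) = (s - 1)(s - 4)(s - 10) / -54
  L_3(s) = (s - 1)(s - 4)(s - 7) / 162
Then P(s) = -7·L_0(s) - 280·L_1(s) - 1435·L_2(s) - 4120·L_3(s).
Expanding and collecting terms gives P(s) = -4s³ - s² - 2s.
Check: P(7) = -1435. ✓

P(s) = -4s^3 - s^2 - 2s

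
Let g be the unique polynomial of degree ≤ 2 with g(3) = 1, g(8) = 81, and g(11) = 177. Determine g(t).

Using the Lagrange interpolation formula with nodes 3, 8, 11:
  L_0(t) = (t - 8)(t - 11) / 40
  L_1(t) = (t - 3)(t - 11) / -15
  L_2(t) = (t - 3)(t - 8) / 24
Then g(t) = 1·L_0(t) + 81·L_1(t) + 177·L_2(t).
Expanding and collecting terms gives g(t) = 2t² - 6t + 1.
Check: g(8) = 81. ✓

g(t) = 2t^2 - 6t + 1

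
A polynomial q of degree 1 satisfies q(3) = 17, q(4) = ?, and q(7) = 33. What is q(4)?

21

The 2 known points determine the degree-1 polynomial uniquely.
Write q(t) = at + b. Substituting each data point gives a linear system:
  3a + b = 17
  7a + b = 33
Solving the system yields a = 4, b = 5.
So q(t) = 4t + 5.
Then q(4) = 21.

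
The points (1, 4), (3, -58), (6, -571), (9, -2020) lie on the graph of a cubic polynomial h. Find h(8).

-1403

Using the Lagrange interpolation formula with nodes 1, 3, 6, 9:
  L_0(n) = (n - 3)(n - 6)(n - 9) / -80
  L_1(n) = (n - 1)(n - 6)(n - 9) / 36
  L_2(n) = (n - 1)(n - 3)(n - 9) / -45
  L_3(n) = (n - 1)(n - 3)(n - 6) / 144
Then h(n) = 4·L_0(n) - 58·L_1(n) - 571·L_2(n) - 2020·L_3(n).
Expanding and collecting terms gives h(n) = -3n^3 + 2n^2 + 5.
Evaluating at n = 8: h(8) = -1403.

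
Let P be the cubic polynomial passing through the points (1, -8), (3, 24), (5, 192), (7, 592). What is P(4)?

Write P(s) = as^3 + bs^2 + cs + d. Substituting each data point gives a linear system:
  a + b + c + d = -8
  27a + 9b + 3c + d = 24
  125a + 25b + 5c + d = 192
  343a + 49b + 7c + d = 592
Solving the system yields a = 2, b = -1, c = -6, d = -3.
So P(s) = 2s^3 - s^2 - 6s - 3.
Then P(4) = 85.

85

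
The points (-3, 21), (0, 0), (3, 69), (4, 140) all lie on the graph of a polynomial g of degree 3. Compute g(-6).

Write g(u) = au^3 + bu^2 + cu + d. Substituting each data point gives a linear system:
  -27a + 9b - 3c + d = 21
  d = 0
  27a + 9b + 3c + d = 69
  64a + 16b + 4c + d = 140
Solving the system yields a = 1, b = 5, c = -1, d = 0.
So g(u) = u^3 + 5u^2 - u.
Then g(-6) = -30.

-30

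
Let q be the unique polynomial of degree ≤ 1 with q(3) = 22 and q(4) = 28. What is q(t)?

q(t) = 6t + 4

Write q(t) = at + b. Substituting each data point gives a linear system:
  3a + b = 22
  4a + b = 28
Solving the system yields a = 6, b = 4.
So q(t) = 6t + 4.
Check: q(4) = 28. ✓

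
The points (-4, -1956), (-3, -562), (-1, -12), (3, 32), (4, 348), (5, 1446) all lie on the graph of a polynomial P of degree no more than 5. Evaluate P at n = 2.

-12

Write P(n) = an^5 + bn^4 + cn^3 + dn^2 + en + k. Substituting each data point gives a linear system:
  -1024a + 256b - 64c + 16d - 4e + k = -1956
  -243a + 81b - 27c + 9d - 3e + k = -562
  -a + b - c + d - e + k = -12
  243a + 81b + 27c + 9d + 3e + k = 32
  1024a + 256b + 64c + 16d + 4e + k = 348
  3125a + 625b + 125c + 25d + 5e + k = 1446
Solving the system yields a = 1, b = -3, c = 2, d = -2, e = 0, k = -4.
So P(n) = n^5 - 3n^4 + 2n^3 - 2n^2 - 4.
Then P(2) = -12.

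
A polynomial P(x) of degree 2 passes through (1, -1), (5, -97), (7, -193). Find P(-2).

-13

Write P(x) = ax^2 + bx + c. Substituting each data point gives a linear system:
  a + b + c = -1
  25a + 5b + c = -97
  49a + 7b + c = -193
Solving the system yields a = -4, b = 0, c = 3.
So P(x) = -4x^2 + 3.
Then P(-2) = -13.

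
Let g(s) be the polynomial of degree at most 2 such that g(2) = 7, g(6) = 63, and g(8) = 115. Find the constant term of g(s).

3

Write g(s) = as^2 + bs + c. Substituting each data point gives a linear system:
  4a + 2b + c = 7
  36a + 6b + c = 63
  64a + 8b + c = 115
Solving the system yields a = 2, b = -2, c = 3.
So g(s) = 2s² - 2s + 3.
The constant term is 3.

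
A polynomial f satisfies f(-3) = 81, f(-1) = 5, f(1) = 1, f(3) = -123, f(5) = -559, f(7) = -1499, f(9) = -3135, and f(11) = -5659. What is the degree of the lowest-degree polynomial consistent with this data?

3

Forward differences of the values at s = -3, -1, 1, 3, 5, 7, 9, 11:
  f  : 81  5  1  -123  -559  -1499  -3135  -5659
  Δ  : -76  -4  -124  -436  -940  -1636  -2524
  Δ^2: 72  -120  -312  -504  -696  -888
  Δ^3: -192  -192  -192  -192  -192
  Δ^4: 0  0  0  0
  Δ^5: 0  0  0
  Δ^6: 0  0
  Δ^7: 0
The third differences are constant (-192) and nonzero, while all higher differences vanish, so the minimal degree is 3.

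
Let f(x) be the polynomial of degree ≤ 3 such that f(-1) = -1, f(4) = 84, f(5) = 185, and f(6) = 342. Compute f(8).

872

Using the Lagrange interpolation formula with nodes -1, 4, 5, 6:
  L_0(x) = (x - 4)(x - 5)(x - 6) / -210
  L_1(x) = (x + 1)(x - 5)(x - 6) / 10
  L_2(x) = (x + 1)(x - 4)(x - 6) / -6
  L_3(x) = (x + 1)(x - 4)(x - 5) / 14
Then f(x) = -1·L_0(x) + 84·L_1(x) + 185·L_2(x) + 342·L_3(x).
Expanding and collecting terms gives f(x) = 2x³ - 2x² - 3x.
Evaluating at x = 8: f(8) = 872.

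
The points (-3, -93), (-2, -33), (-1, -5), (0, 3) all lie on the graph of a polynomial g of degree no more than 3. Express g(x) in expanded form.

g(x) = 2x^3 - 4x^2 + 2x + 3

Write g(x) = ax^3 + bx^2 + cx + d. Substituting each data point gives a linear system:
  -27a + 9b - 3c + d = -93
  -8a + 4b - 2c + d = -33
  -a + b - c + d = -5
  d = 3
Solving the system yields a = 2, b = -4, c = 2, d = 3.
So g(x) = 2x³ - 4x² + 2x + 3.
Check: g(-3) = -93. ✓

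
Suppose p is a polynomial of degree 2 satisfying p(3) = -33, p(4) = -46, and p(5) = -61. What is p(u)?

Using the Lagrange interpolation formula with nodes 3, 4, 5:
  L_0(u) = (u - 4)(u - 5) / 2
  L_1(u) = (u - 3)(u - 5) / -1
  L_2(u) = (u - 3)(u - 4) / 2
Then p(u) = -33·L_0(u) - 46·L_1(u) - 61·L_2(u).
Expanding and collecting terms gives p(u) = -u² - 6u - 6.
Check: p(5) = -61. ✓

p(u) = -u^2 - 6u - 6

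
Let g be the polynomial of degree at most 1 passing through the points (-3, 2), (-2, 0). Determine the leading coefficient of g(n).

-2

Write g(n) = an + b. Substituting each data point gives a linear system:
  -3a + b = 2
  -2a + b = 0
Solving the system yields a = -2, b = -4.
So g(n) = -2n - 4.
The leading coefficient is -2.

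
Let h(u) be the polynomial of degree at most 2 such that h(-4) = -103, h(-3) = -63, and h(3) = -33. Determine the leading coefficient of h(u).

-5

Write h(u) = au^2 + bu + c. Substituting each data point gives a linear system:
  16a - 4b + c = -103
  9a - 3b + c = -63
  9a + 3b + c = -33
Solving the system yields a = -5, b = 5, c = -3.
So h(u) = -5u^2 + 5u - 3.
The leading coefficient is -5.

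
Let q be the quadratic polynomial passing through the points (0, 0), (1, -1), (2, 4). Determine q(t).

Write q(t) = at^2 + bt + c. Substituting each data point gives a linear system:
  c = 0
  a + b + c = -1
  4a + 2b + c = 4
Solving the system yields a = 3, b = -4, c = 0.
So q(t) = 3t² - 4t.
Check: q(0) = 0. ✓

q(t) = 3t^2 - 4t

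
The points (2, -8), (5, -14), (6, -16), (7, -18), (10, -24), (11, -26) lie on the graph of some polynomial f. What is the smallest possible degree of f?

Divided differences on the nodes 2, 5, 6, 7, 10, 11:
  order 0: -8  -14  -16  -18  -24  -26
  order 1: -2  -2  -2  -2  -2
  order 2: 0  0  0  0
  order 3: 0  0  0
  order 4: 0  0
  order 5: 0
The order-1 divided differences are all -2 (nonzero) and every higher order vanishes, so the data lies on a polynomial of degree exactly 1.

1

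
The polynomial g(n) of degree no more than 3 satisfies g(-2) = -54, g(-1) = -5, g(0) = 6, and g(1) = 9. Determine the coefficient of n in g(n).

Write g(n) = an^3 + bn^2 + cn + d. Substituting each data point gives a linear system:
  -8a + 4b - 2c + d = -54
  -a + b - c + d = -5
  d = 6
  a + b + c + d = 9
Solving the system yields a = 5, b = -4, c = 2, d = 6.
So g(n) = 5n^3 - 4n^2 + 2n + 6.
The coefficient of n is 2.

2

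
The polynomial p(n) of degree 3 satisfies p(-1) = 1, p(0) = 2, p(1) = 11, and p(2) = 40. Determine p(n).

p(n) = 2n^3 + 4n^2 + 3n + 2

Using the Lagrange interpolation formula with nodes -1, 0, 1, 2:
  L_0(n) = n(n - 1)(n - 2) / -6
  L_1(n) = (n + 1)(n - 1)(n - 2) / 2
  L_2(n) = (n + 1)n(n - 2) / -2
  L_3(n) = (n + 1)n(n - 1) / 6
Then p(n) = 1·L_0(n) + 2·L_1(n) + 11·L_2(n) + 40·L_3(n).
Expanding and collecting terms gives p(n) = 2n³ + 4n² + 3n + 2.
Check: p(0) = 2. ✓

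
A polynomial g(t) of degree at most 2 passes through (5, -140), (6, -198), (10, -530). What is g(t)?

Write g(t) = at^2 + bt + c. Substituting each data point gives a linear system:
  25a + 5b + c = -140
  36a + 6b + c = -198
  100a + 10b + c = -530
Solving the system yields a = -5, b = -3, c = 0.
So g(t) = -5t² - 3t.
Check: g(5) = -140. ✓

g(t) = -5t^2 - 3t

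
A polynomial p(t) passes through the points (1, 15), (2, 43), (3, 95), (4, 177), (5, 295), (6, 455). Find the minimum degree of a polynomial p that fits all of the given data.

3

Forward differences of the values at t = 1, 2, 3, 4, 5, 6:
  p  : 15  43  95  177  295  455
  Δ  : 28  52  82  118  160
  Δ^2: 24  30  36  42
  Δ^3: 6  6  6
  Δ^4: 0  0
  Δ^5: 0
The third differences are constant (6) and nonzero, while all higher differences vanish, so the minimal degree is 3.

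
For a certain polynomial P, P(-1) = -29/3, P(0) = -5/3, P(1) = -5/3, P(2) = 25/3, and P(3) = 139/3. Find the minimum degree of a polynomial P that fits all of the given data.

3

Forward differences of the values at x = -1, 0, 1, 2, 3:
  P  : -29/3  -5/3  -5/3  25/3  139/3
  Δ  : 8  0  10  38
  Δ^2: -8  10  28
  Δ^3: 18  18
  Δ^4: 0
The third differences are constant (18) and nonzero, while all higher differences vanish, so the minimal degree is 3.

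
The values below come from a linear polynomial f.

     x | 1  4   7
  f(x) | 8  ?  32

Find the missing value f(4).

The 2 known points determine the degree-1 polynomial uniquely.
Write f(x) = ax + b. Substituting each data point gives a linear system:
  a + b = 8
  7a + b = 32
Solving the system yields a = 4, b = 4.
So f(x) = 4x + 4.
Then f(4) = 20.

20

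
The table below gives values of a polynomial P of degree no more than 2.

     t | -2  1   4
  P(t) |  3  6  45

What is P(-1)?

Write P(t) = at^2 + bt + c. Substituting each data point gives a linear system:
  4a - 2b + c = 3
  a + b + c = 6
  16a + 4b + c = 45
Solving the system yields a = 2, b = 3, c = 1.
So P(t) = 2t^2 + 3t + 1.
Then P(-1) = 0.

0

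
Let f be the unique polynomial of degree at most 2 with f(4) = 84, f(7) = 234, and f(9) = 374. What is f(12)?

Using the Lagrange interpolation formula with nodes 4, 7, 9:
  L_0(x) = (x - 7)(x - 9) / 15
  L_1(x) = (x - 4)(x - 9) / -6
  L_2(x) = (x - 4)(x - 7) / 10
Then f(x) = 84·L_0(x) + 234·L_1(x) + 374·L_2(x).
Expanding and collecting terms gives f(x) = 4x^2 + 6x - 4.
Evaluating at x = 12: f(12) = 644.

644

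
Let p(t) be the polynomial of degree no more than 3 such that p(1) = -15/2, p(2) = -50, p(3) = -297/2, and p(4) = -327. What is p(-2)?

Write p(t) = at^3 + bt^2 + ct + d. Substituting each data point gives a linear system:
  a + b + c + d = -15/2
  8a + 4b + 2c + d = -50
  27a + 9b + 3c + d = -297/2
  64a + 16b + 4c + d = -327
Solving the system yields a = -4, b = -4, c = -5/2, d = 3.
So p(t) = -4t^3 - 4t^2 - (5/2)t + 3.
Then p(-2) = 24.

24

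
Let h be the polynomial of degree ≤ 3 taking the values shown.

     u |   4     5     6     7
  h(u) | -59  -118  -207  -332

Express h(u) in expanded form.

h(u) = -u^3 + 2u - 3

Write h(u) = au^3 + bu^2 + cu + d. Substituting each data point gives a linear system:
  64a + 16b + 4c + d = -59
  125a + 25b + 5c + d = -118
  216a + 36b + 6c + d = -207
  343a + 49b + 7c + d = -332
Solving the system yields a = -1, b = 0, c = 2, d = -3.
So h(u) = -u^3 + 2u - 3.
Check: h(5) = -118. ✓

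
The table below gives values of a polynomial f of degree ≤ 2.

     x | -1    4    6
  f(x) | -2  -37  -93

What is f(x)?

Write f(x) = ax^2 + bx + c. Substituting each data point gives a linear system:
  a - b + c = -2
  16a + 4b + c = -37
  36a + 6b + c = -93
Solving the system yields a = -3, b = 2, c = 3.
So f(x) = -3x² + 2x + 3.
Check: f(6) = -93. ✓

f(x) = -3x^2 + 2x + 3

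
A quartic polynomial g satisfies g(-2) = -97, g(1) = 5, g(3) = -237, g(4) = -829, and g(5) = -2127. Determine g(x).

g(x) = -4x^4 + 3x^3 - x^2 + 4x + 3

Write g(x) = ax^4 + bx^3 + cx^2 + dx + e. Substituting each data point gives a linear system:
  16a - 8b + 4c - 2d + e = -97
  a + b + c + d + e = 5
  81a + 27b + 9c + 3d + e = -237
  256a + 64b + 16c + 4d + e = -829
  625a + 125b + 25c + 5d + e = -2127
Solving the system yields a = -4, b = 3, c = -1, d = 4, e = 3.
So g(x) = -4x^4 + 3x^3 - x^2 + 4x + 3.
Check: g(4) = -829. ✓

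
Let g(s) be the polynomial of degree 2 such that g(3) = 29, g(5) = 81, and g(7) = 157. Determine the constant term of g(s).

-4

Write g(s) = as^2 + bs + c. Substituting each data point gives a linear system:
  9a + 3b + c = 29
  25a + 5b + c = 81
  49a + 7b + c = 157
Solving the system yields a = 3, b = 2, c = -4.
So g(s) = 3s² + 2s - 4.
The constant term is -4.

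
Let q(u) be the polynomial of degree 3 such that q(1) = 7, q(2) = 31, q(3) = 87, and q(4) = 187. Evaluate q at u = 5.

343

Forward differences of the values at u = 1, 2, 3, 4:
  q  : 7  31  87  187
  Δ  : 24  56  100
  Δ^2: 32  44
  Δ^3: 12
The third differences are constant, confirming degree 3.
Interpolating (Newton forward form) and evaluating at u = 5 gives q(5) = 343.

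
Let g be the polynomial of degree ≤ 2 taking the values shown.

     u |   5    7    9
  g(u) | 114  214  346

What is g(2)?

Using the Lagrange interpolation formula with nodes 5, 7, 9:
  L_0(u) = (u - 7)(u - 9) / 8
  L_1(u) = (u - 5)(u - 9) / -4
  L_2(u) = (u - 5)(u - 7) / 8
Then g(u) = 114·L_0(u) + 214·L_1(u) + 346·L_2(u).
Expanding and collecting terms gives g(u) = 4u² + 2u + 4.
Evaluating at u = 2: g(2) = 24.

24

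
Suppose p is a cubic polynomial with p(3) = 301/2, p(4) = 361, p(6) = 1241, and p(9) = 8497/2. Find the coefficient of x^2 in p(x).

-3/2

Write p(x) = ax^3 + bx^2 + cx + d. Substituting each data point gives a linear system:
  27a + 9b + 3c + d = 301/2
  64a + 16b + 4c + d = 361
  216a + 36b + 6c + d = 1241
  729a + 81b + 9c + d = 8497/2
Solving the system yields a = 6, b = -3/2, c = -1, d = 5.
So p(x) = 6x^3 - (3/2)x^2 - x + 5.
The coefficient of x^2 is -3/2.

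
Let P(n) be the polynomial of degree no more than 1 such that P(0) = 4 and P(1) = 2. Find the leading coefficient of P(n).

-2

Write P(n) = an + b. Substituting each data point gives a linear system:
  b = 4
  a + b = 2
Solving the system yields a = -2, b = 4.
So P(n) = -2n + 4.
The leading coefficient is -2.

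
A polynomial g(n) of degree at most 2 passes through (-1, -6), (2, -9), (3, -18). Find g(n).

g(n) = -2n^2 + n - 3

Write g(n) = an^2 + bn + c. Substituting each data point gives a linear system:
  a - b + c = -6
  4a + 2b + c = -9
  9a + 3b + c = -18
Solving the system yields a = -2, b = 1, c = -3.
So g(n) = -2n^2 + n - 3.
Check: g(2) = -9. ✓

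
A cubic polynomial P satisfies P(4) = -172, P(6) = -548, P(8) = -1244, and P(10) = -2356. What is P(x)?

Using the Lagrange interpolation formula with nodes 4, 6, 8, 10:
  L_0(x) = (x - 6)(x - 8)(x - 10) / -48
  L_1(x) = (x - 4)(x - 8)(x - 10) / 16
  L_2(x) = (x - 4)(x - 6)(x - 10) / -16
  L_3(x) = (x - 4)(x - 6)(x - 8) / 48
Then P(x) = -172·L_0(x) - 548·L_1(x) - 1244·L_2(x) - 2356·L_3(x).
Expanding and collecting terms gives P(x) = -2x³ - 4x² + 4x + 4.
Check: P(8) = -1244. ✓

P(x) = -2x^3 - 4x^2 + 4x + 4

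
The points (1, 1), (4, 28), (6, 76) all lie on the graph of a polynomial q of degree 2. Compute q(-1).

13

Write q(x) = ax^2 + bx + c. Substituting each data point gives a linear system:
  a + b + c = 1
  16a + 4b + c = 28
  36a + 6b + c = 76
Solving the system yields a = 3, b = -6, c = 4.
So q(x) = 3x^2 - 6x + 4.
Then q(-1) = 13.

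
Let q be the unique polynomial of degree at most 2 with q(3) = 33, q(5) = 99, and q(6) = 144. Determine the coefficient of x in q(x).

Write q(x) = ax^2 + bx + c. Substituting each data point gives a linear system:
  9a + 3b + c = 33
  25a + 5b + c = 99
  36a + 6b + c = 144
Solving the system yields a = 4, b = 1, c = -6.
So q(x) = 4x^2 + x - 6.
The coefficient of x is 1.

1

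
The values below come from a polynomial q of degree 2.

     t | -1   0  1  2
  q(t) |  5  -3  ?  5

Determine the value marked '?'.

-3

On equispaced nodes a degree-2 polynomial has vanishing third forward difference, so
  - q(-1) + 3·q(0) - 3·q(1) + q(2) = 0.
Substituting the known values and solving for q(1):
  -3·q(1) = 9
  q(1) = -3.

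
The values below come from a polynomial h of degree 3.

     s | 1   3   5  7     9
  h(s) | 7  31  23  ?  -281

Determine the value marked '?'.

On equispaced nodes a degree-3 polynomial has vanishing fourth forward difference, so
  h(1) - 4·h(3) + 6·h(5) - 4·h(7) + h(9) = 0.
Substituting the known values and solving for h(7):
  -4·h(7) = 260
  h(7) = -65.

-65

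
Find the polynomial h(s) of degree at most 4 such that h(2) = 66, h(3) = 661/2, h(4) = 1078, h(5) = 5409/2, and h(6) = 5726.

Write h(s) = as^4 + bs^3 + cs^2 + ds + e. Substituting each data point gives a linear system:
  16a + 8b + 4c + 2d + e = 66
  81a + 27b + 9c + 3d + e = 661/2
  256a + 64b + 16c + 4d + e = 1078
  625a + 125b + 25c + 5d + e = 5409/2
  1296a + 216b + 36c + 6d + e = 5726
Solving the system yields a = 5, b = -4, c = 5/2, d = 3, e = 2.
So h(s) = 5s⁴ - 4s³ + (5/2)s² + 3s + 2.
Check: h(2) = 66. ✓

h(s) = 5s^4 - 4s^3 + (5/2)s^2 + 3s + 2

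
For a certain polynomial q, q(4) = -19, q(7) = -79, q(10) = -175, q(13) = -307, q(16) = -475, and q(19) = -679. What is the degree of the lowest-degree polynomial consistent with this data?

2

Forward differences of the values at u = 4, 7, 10, 13, 16, 19:
  q  : -19  -79  -175  -307  -475  -679
  Δ  : -60  -96  -132  -168  -204
  Δ^2: -36  -36  -36  -36
  Δ^3: 0  0  0
  Δ^4: 0  0
  Δ^5: 0
The second differences are constant (-36) and nonzero, while all higher differences vanish, so the minimal degree is 2.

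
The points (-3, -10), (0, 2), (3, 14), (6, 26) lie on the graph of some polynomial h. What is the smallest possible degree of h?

1

Forward differences of the values at s = -3, 0, 3, 6:
  h  : -10  2  14  26
  Δ  : 12  12  12
  Δ^2: 0  0
  Δ^3: 0
The first differences are constant (12) and nonzero, while all higher differences vanish, so the minimal degree is 1.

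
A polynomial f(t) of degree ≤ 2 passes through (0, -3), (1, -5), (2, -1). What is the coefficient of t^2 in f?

Write f(t) = at^2 + bt + c. Substituting each data point gives a linear system:
  c = -3
  a + b + c = -5
  4a + 2b + c = -1
Solving the system yields a = 3, b = -5, c = -3.
So f(t) = 3t² - 5t - 3.
The leading coefficient is 3.

3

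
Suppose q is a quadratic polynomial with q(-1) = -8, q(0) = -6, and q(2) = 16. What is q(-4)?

22

Using the Lagrange interpolation formula with nodes -1, 0, 2:
  L_0(u) = u(u - 2) / 3
  L_1(u) = (u + 1)(u - 2) / -2
  L_2(u) = (u + 1)u / 6
Then q(u) = -8·L_0(u) - 6·L_1(u) + 16·L_2(u).
Expanding and collecting terms gives q(u) = 3u² + 5u - 6.
Evaluating at u = -4: q(-4) = 22.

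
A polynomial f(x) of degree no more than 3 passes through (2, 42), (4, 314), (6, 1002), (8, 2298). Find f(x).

f(x) = 4x^3 + 4x^2 - 6

Using the Lagrange interpolation formula with nodes 2, 4, 6, 8:
  L_0(x) = (x - 4)(x - 6)(x - 8) / -48
  L_1(x) = (x - 2)(x - 6)(x - 8) / 16
  L_2(x) = (x - 2)(x - 4)(x - 8) / -16
  L_3(x) = (x - 2)(x - 4)(x - 6) / 48
Then f(x) = 42·L_0(x) + 314·L_1(x) + 1002·L_2(x) + 2298·L_3(x).
Expanding and collecting terms gives f(x) = 4x³ + 4x² - 6.
Check: f(4) = 314. ✓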